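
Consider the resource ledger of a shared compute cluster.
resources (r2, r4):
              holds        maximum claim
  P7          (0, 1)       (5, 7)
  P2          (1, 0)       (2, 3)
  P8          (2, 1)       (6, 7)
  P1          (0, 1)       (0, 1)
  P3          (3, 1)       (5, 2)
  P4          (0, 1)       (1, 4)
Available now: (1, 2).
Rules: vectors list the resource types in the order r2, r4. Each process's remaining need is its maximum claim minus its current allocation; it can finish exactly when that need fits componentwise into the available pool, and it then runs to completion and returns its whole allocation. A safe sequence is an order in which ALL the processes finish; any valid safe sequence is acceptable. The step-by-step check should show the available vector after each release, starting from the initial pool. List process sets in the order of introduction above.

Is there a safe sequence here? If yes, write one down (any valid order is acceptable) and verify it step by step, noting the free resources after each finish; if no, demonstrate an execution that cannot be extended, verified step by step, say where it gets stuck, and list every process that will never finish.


The state is UNSAFE.
Key observation: the pool after P1, P4, P2, P3 is (5, 5); every surviving request exceeds it in r4, so progress ends there.
Going as far as possible: P1, P4, P2, P3; after that, nothing fits. Walking it through:
  pool = (1, 2)
  P1 needs (0, 0) <= (1, 2) -> finishes; pool += (0, 1) = (1, 3)
  P4 needs (1, 3) <= (1, 3) -> finishes; pool += (0, 1) = (1, 4)
  P2 needs (1, 3) <= (1, 4) -> finishes; pool += (1, 0) = (2, 4)
  P3 needs (2, 1) <= (2, 4) -> finishes; pool += (3, 1) = (5, 5)
  blocked: P7 wants (5, 6), pool (5, 5) — not enough r4
  blocked: P8 wants (4, 6), pool (5, 5) — not enough r4
Permanently blocked: P7 and P8.


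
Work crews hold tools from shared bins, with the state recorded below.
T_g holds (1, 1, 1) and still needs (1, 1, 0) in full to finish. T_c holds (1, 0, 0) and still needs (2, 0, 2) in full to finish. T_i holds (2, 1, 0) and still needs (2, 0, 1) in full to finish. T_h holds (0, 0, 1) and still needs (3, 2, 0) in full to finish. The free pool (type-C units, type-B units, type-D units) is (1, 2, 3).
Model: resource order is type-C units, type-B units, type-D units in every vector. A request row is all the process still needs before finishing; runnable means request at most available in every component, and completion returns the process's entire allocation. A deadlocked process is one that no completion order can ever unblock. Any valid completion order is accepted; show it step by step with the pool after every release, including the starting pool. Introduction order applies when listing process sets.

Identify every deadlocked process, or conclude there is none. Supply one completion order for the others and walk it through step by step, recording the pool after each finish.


Nothing here is deadlocked.
Key observation: beginning at T_g, releases accumulate fast enough that every process eventually fits.
One completion order for the rest: T_g, T_i, T_h, T_c. Step-by-step check:
  pool = (1, 2, 3)
  T_g needs (1, 1, 0) <= (1, 2, 3) -> finishes; pool += (1, 1, 1) = (2, 3, 4)
  T_i needs (2, 0, 1) <= (2, 3, 4) -> finishes; pool += (2, 1, 0) = (4, 4, 4)
  T_h needs (3, 2, 0) <= (4, 4, 4) -> finishes; pool += (0, 0, 1) = (4, 4, 5)
  T_c needs (2, 0, 2) <= (4, 4, 5) -> finishes; pool += (1, 0, 0) = (5, 4, 5)


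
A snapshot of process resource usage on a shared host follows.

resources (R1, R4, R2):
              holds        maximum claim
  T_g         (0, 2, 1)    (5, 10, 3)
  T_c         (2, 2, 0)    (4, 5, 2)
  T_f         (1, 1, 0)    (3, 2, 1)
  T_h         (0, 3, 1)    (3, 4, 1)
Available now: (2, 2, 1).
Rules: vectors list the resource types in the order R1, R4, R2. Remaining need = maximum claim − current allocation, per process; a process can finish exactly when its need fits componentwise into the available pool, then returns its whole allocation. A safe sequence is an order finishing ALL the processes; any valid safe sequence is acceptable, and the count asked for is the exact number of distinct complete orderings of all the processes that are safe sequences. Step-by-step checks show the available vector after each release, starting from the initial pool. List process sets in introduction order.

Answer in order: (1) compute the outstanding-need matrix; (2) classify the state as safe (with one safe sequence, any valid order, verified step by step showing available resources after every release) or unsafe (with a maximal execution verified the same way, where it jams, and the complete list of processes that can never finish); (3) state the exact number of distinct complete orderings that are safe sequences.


(1) Outstanding need per process (order R1, R4, R2):
  T_g: (5, 8, 2)
  T_c: (2, 3, 2)
  T_f: (2, 1, 1)
  T_h: (3, 1, 0)
(2) The state is SAFE; one workable sequence: T_f, T_h, T_c, T_g.
Key observation: the first exact fit in this order is T_f — it needs (2, 1, 1) with (2, 2, 1) free, meeting a requested resource to the last unit.
Walking it through:
  pool = (2, 2, 1)
  T_f: need (2, 1, 1) fits (2, 2, 1); releases (1, 1, 0), pool now (3, 3, 1)
  T_h: need (3, 1, 0) fits (3, 3, 1); releases (0, 3, 1), pool now (3, 6, 2)
  T_c: need (2, 3, 2) fits (3, 6, 2); releases (2, 2, 0), pool now (5, 8, 2)
  T_g: need (5, 8, 2) fits (5, 8, 2); releases (0, 2, 1), pool now (5, 10, 3)
(3) Exactly 1 of the possible complete orderings is a safe sequence.


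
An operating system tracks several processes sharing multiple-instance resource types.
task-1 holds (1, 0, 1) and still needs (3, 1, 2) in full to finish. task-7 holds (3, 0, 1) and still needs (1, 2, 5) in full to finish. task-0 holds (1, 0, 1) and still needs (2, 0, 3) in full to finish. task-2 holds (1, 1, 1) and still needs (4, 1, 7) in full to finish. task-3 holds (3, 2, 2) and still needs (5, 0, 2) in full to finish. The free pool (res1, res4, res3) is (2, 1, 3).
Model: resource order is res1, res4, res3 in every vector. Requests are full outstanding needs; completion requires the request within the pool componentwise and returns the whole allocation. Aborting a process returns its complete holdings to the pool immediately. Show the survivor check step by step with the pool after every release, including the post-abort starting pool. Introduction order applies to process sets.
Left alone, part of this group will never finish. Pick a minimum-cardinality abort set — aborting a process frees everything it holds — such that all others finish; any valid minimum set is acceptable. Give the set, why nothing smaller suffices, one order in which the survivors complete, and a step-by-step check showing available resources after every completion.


Minimum abort set: task-2.
Key observation: aborting task-2 returns (1, 1, 1), and task-7 — hopeless before — runs at step 2 with the returned capacity in the pool.
Why nothing smaller works: aborting no one leaves the state deadlocked as given.
One survivor order: task-1, task-7, task-0, task-3. Step-by-step check (post-abort pool first):
  pool = (3, 2, 4)
  task-1 needs (3, 1, 2) <= (3, 2, 4) -> finishes; pool += (1, 0, 1) = (4, 2, 5)
  task-7 needs (1, 2, 5) <= (4, 2, 5) -> finishes; pool += (3, 0, 1) = (7, 2, 6)
  task-0 needs (2, 0, 3) <= (7, 2, 6) -> finishes; pool += (1, 0, 1) = (8, 2, 7)
  task-3 needs (5, 0, 2) <= (8, 2, 7) -> finishes; pool += (3, 2, 2) = (11, 4, 9)


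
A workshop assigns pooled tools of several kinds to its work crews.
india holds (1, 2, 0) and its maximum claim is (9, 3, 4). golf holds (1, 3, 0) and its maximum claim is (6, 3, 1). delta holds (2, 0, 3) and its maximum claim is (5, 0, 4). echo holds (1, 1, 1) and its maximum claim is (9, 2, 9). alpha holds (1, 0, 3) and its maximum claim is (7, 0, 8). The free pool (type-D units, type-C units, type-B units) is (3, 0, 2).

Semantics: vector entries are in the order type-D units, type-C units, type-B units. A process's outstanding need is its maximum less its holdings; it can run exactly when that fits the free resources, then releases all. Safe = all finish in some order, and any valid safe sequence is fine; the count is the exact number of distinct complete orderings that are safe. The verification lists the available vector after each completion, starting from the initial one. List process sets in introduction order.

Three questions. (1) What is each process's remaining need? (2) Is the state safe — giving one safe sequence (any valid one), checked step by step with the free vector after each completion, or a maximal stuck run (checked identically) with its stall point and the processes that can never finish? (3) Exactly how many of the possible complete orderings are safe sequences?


(1) Remaining need (order type-D units, type-C units, type-B units):
  india: (8, 1, 4)
  golf: (5, 0, 1)
  delta: (3, 0, 1)
  echo: (8, 1, 8)
  alpha: (6, 0, 5)
(2) UNSAFE.
Key observation: even finishing delta, golf, alpha leaves just (7, 3, 8) free — too little type-D units for any of the remaining processes.
The run delta, golf, alpha cannot be extended any further. Check, step by step:
  pool = (3, 0, 2)
  delta needs (3, 0, 1) <= (3, 0, 2) -> finishes; pool += (2, 0, 3) = (5, 0, 5)
  golf needs (5, 0, 1) <= (5, 0, 5) -> finishes; pool += (1, 3, 0) = (6, 3, 5)
  alpha needs (6, 0, 5) <= (6, 3, 5) -> finishes; pool += (1, 0, 3) = (7, 3, 8)
  blocked: india wants (8, 1, 4), pool (7, 3, 8) — not enough type-D units
  blocked: echo wants (8, 1, 8), pool (7, 3, 8) — not enough type-D units
Processes that can never finish: india and echo.
(3) Precisely 0 of the possible complete orderings are safe sequences.


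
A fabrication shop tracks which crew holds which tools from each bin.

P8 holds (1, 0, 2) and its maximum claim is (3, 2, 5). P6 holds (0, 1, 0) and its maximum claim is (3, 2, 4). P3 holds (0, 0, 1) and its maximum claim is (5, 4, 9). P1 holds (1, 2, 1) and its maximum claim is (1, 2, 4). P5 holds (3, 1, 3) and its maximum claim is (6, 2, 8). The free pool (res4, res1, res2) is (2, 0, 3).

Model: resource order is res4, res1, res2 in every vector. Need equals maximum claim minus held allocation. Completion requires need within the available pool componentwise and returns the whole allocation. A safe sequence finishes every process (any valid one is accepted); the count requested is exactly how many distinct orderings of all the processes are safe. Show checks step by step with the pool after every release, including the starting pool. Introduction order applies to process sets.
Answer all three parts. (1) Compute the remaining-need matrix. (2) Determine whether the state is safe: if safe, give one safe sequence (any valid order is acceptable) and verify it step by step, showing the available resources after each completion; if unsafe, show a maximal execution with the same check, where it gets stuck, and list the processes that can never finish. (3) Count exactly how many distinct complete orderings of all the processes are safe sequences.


(1) Outstanding need per process (order res4, res1, res2):
  P8: (2, 2, 3)
  P6: (3, 1, 4)
  P3: (5, 4, 8)
  P1: (0, 0, 3)
  P5: (3, 1, 5)
(2) SAFE. One safe sequence: P1, P6, P8, P5, P3.
Key observation: the first exact fit in this order is P1 — it needs (0, 0, 3) with (2, 0, 3) free, meeting a requested resource to the last unit.
Step-by-step check:
  pool = (2, 0, 3)
  P1: need (0, 0, 3) fits (2, 0, 3); releases (1, 2, 1), pool now (3, 2, 4)
  P6: need (3, 1, 4) fits (3, 2, 4); releases (0, 1, 0), pool now (3, 3, 4)
  P8: need (2, 2, 3) fits (3, 3, 4); releases (1, 0, 2), pool now (4, 3, 6)
  P5: need (3, 1, 5) fits (4, 3, 6); releases (3, 1, 3), pool now (7, 4, 9)
  P3: need (5, 4, 8) fits (7, 4, 9); releases (0, 0, 1), pool now (7, 4, 10)
(3) Precisely 3 of the possible complete orderings are safe sequences.


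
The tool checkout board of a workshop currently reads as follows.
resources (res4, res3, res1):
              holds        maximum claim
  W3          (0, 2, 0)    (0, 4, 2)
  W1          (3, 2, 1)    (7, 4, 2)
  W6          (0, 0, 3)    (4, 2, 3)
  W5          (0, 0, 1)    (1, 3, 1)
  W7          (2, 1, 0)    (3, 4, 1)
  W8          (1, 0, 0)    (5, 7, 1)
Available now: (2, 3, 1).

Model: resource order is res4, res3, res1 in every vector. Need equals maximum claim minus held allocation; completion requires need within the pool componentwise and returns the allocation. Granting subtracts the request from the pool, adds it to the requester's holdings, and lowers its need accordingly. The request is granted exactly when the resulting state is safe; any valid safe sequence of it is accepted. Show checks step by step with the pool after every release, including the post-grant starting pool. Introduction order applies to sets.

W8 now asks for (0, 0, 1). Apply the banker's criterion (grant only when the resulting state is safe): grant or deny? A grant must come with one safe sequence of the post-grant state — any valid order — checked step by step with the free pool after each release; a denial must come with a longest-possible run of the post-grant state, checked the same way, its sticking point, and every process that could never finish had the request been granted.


GRANT. The post-grant state is safe; one safe sequence: W5, W7, W1, W6, W3, W8.
Key observation: with (2, 3, 0) left after the transfer, W5 can run at once — the state stays safe.
Verifying the post-grant state step by step:
  pool = (2, 3, 0)
  run W5 (needs (1, 3, 0), free (2, 3, 0)); after release of (0, 0, 1) the pool is (2, 3, 1)
  run W7 (needs (1, 3, 1), free (2, 3, 1)); after release of (2, 1, 0) the pool is (4, 4, 1)
  run W1 (needs (4, 2, 1), free (4, 4, 1)); after release of (3, 2, 1) the pool is (7, 6, 2)
  run W6 (needs (4, 2, 0), free (7, 6, 2)); after release of (0, 0, 3) the pool is (7, 6, 5)
  run W3 (needs (0, 2, 2), free (7, 6, 5)); after release of (0, 2, 0) the pool is (7, 8, 5)
  run W8 (needs (4, 7, 0), free (7, 8, 5)); after release of (1, 0, 1) the pool is (8, 8, 6)


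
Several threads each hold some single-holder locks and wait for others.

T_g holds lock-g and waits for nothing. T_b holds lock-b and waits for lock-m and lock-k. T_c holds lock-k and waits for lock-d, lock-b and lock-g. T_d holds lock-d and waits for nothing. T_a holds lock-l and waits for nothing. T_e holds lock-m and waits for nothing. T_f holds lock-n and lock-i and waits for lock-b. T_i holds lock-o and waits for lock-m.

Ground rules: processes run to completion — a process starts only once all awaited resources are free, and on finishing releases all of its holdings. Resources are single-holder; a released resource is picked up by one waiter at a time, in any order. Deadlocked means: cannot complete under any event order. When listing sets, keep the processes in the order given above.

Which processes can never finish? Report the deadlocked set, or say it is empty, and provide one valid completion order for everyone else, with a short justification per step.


The deadlocked set is T_b, T_c and T_f.
Key observation: the cycle T_b -> T_c -> T_b can never break — each member waits on the next; T_f waits into the deadlock from upstream.
A valid finishing order for the others: T_e, T_a, T_d, T_g, T_i.
Check, step by step:
  T_e: no waits; runs immediately, freeing lock-m
  T_a: no waits; runs immediately, freeing lock-l
  T_d: no waits; runs immediately, freeing lock-d
  T_g: no waits; runs immediately, freeing lock-g
  T_i waits on lock-m — all released -> runs and releases lock-o


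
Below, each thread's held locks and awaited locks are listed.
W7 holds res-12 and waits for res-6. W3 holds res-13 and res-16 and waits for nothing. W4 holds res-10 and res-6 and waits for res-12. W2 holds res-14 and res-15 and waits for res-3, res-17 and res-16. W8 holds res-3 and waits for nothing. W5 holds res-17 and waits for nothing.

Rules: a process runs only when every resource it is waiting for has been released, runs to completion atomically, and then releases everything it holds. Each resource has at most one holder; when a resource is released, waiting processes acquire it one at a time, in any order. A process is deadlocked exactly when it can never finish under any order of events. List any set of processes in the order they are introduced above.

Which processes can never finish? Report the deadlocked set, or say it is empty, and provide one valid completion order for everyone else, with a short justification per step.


Deadlocked set: W7 and W4.
Key observation: nobody on the ring W7 -> W4 -> W7 can start until another member finishes, which never happens; no other process is dragged down with it.
The rest can finish in the order W5, W3, W8, W2.
Verifying each step:
  W5: no waits; runs immediately, freeing res-17
  W3: no waits; runs immediately, freeing res-13 and res-16
  W8: no waits; runs immediately, freeing res-3
  run W2 (all its waits — res-3, res-17 and res-16 — are resolved); releases res-14 and res-15


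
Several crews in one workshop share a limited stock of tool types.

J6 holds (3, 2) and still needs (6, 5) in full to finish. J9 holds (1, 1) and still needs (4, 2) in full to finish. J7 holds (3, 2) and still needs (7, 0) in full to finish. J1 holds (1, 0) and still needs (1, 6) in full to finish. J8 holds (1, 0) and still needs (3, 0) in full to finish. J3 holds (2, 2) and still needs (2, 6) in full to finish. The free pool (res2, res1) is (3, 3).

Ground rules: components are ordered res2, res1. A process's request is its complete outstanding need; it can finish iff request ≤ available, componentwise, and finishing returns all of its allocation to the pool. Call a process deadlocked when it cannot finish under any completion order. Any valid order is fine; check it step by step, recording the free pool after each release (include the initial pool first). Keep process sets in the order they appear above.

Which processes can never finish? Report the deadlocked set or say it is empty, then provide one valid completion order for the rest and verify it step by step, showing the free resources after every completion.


The deadlocked set is J6, J7, J1 and J3.
Key observation: after J8, J9 the pool peaks at (5, 4), and each blocked process is short somewhere: J6 on res2, res1; J7 on res2; J1 on res1; J3 on res1.
One completion order for the rest: J8, J9. Walking it through:
  pool = (3, 3)
  run J8 (needs (3, 0), free (3, 3)); after release of (1, 0) the pool is (4, 3)
  run J9 (needs (4, 2), free (4, 3)); after release of (1, 1) the pool is (5, 4)
The blocked processes can never fit:
  blocked: J6 wants (6, 5), pool (5, 4) — not enough res2 and res1
  blocked: J7 wants (7, 0), pool (5, 4) — not enough res2
  blocked: J1 wants (1, 6), pool (5, 4) — not enough res1
  blocked: J3 wants (2, 6), pool (5, 4) — not enough res1


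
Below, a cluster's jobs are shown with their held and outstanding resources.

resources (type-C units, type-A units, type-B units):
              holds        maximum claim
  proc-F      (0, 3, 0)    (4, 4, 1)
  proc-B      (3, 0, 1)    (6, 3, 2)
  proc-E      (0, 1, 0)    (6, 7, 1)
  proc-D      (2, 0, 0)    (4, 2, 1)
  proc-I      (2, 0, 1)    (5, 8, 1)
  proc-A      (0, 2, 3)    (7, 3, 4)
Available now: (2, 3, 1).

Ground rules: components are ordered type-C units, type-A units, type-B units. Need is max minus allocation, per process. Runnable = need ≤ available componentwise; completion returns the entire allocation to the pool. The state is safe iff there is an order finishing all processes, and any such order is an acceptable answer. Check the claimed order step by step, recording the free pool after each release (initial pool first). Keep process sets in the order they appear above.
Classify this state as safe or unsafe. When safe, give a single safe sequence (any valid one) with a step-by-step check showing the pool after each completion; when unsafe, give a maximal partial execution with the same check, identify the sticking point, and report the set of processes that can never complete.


SAFE — a valid safe sequence is proc-D, proc-B, proc-F, proc-A, proc-I, proc-E.
Key observation: at proc-D the run first touches a limit — (2, 2, 1) against (2, 3, 1), exact on a resource it actually requests.
Check, step by step:
  pool = (2, 3, 1)
  run proc-D (needs (2, 2, 1), free (2, 3, 1)); after release of (2, 0, 0) the pool is (4, 3, 1)
  run proc-B (needs (3, 3, 1), free (4, 3, 1)); after release of (3, 0, 1) the pool is (7, 3, 2)
  run proc-F (needs (4, 1, 1), free (7, 3, 2)); after release of (0, 3, 0) the pool is (7, 6, 2)
  run proc-A (needs (7, 1, 1), free (7, 6, 2)); after release of (0, 2, 3) the pool is (7, 8, 5)
  run proc-I (needs (3, 8, 0), free (7, 8, 5)); after release of (2, 0, 1) the pool is (9, 8, 6)
  run proc-E (needs (6, 6, 1), free (9, 8, 6)); after release of (0, 1, 0) the pool is (9, 9, 6)


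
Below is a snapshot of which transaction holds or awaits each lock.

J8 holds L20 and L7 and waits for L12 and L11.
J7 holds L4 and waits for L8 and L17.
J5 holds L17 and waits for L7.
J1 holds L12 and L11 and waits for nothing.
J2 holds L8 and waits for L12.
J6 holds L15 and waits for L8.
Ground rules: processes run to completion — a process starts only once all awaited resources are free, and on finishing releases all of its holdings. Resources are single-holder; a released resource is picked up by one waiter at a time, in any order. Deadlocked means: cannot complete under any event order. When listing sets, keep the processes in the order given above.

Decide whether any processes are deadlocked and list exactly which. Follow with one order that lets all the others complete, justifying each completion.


No process is deadlocked.
Key observation: although several processes wait, no cycle exists — each chain bottoms out at a free runner.
One completion order for the rest: J1, J2, J8, J6, J5, J7.
Verifying each step:
  J1 waits on nothing -> runs at once and releases L12 and L11
  run J2 (all its waits — L12 — are resolved); releases L8
  run J8 (all its waits — L12 and L11 — are resolved); releases L20 and L7
  run J6 (all its waits — L8 — are resolved); releases L15
  run J5 (all its waits — L7 — are resolved); releases L17
  run J7 (all its waits — L8 and L17 — are resolved); releases L4


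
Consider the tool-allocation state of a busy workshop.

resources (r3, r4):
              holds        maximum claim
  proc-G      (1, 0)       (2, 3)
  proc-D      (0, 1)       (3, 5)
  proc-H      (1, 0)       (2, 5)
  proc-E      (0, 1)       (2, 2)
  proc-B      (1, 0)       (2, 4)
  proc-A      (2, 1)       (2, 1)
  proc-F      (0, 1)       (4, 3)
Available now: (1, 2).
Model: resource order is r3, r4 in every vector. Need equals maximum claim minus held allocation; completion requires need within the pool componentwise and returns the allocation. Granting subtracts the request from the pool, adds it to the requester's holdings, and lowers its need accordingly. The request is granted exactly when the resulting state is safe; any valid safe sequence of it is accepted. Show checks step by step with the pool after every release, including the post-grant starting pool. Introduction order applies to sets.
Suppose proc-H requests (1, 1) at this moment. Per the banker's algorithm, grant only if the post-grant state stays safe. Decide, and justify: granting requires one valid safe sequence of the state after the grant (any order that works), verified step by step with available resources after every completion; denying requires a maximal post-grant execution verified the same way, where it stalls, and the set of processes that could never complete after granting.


DENY. Granting would leave the state unsafe.
Key observation: after proc-A, proc-E, proc-G the pool peaks at (3, 3), and each blocked process is short somewhere: proc-D on r4; proc-H on r4; proc-B on r4; proc-F on r3.
After a pretend grant, a maximal execution: proc-A, proc-E, proc-G — then nothing else fits. Verifying each step:
  pool = (0, 1)
  proc-A needs (0, 0) <= (0, 1) -> finishes; pool += (2, 1) = (2, 2)
  proc-E needs (2, 1) <= (2, 2) -> finishes; pool += (0, 1) = (2, 3)
  proc-G needs (1, 3) <= (2, 3) -> finishes; pool += (1, 0) = (3, 3)
  proc-D still needs (3, 4) but only (3, 3) is free — short on r4
  proc-H still needs (0, 4) but only (3, 3) is free — short on r4
  proc-B still needs (1, 4) but only (3, 3) is free — short on r4
  proc-F still needs (4, 2) but only (3, 3) is free — short on r3
Post-grant, the permanently blocked set is proc-D, proc-H, proc-B and proc-F.


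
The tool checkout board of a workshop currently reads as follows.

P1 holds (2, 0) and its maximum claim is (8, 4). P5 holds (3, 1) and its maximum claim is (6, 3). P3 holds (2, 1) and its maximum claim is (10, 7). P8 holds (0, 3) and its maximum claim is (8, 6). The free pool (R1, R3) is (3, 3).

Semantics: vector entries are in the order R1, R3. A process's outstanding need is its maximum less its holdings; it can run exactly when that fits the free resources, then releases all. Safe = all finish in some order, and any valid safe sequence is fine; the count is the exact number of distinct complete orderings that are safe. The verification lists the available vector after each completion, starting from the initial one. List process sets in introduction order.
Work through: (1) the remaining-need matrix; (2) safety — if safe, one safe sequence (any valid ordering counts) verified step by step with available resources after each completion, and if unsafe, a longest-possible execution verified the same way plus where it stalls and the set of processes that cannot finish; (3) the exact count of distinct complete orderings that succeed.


(1) Outstanding need per process (order R1, R3):
  P1: (6, 4)
  P5: (3, 2)
  P3: (8, 6)
  P8: (8, 3)
(2) The state is SAFE; one workable sequence: P5, P1, P8, P3.
Key observation: the first exact fit in this order is P5 — it needs (3, 2) with (3, 3) free, meeting a requested resource to the last unit.
Step-by-step check:
  pool = (3, 3)
  P5 needs (3, 2) <= (3, 3) -> finishes; pool += (3, 1) = (6, 4)
  P1 needs (6, 4) <= (6, 4) -> finishes; pool += (2, 0) = (8, 4)
  P8 needs (8, 3) <= (8, 4) -> finishes; pool += (0, 3) = (8, 7)
  P3 needs (8, 6) <= (8, 7) -> finishes; pool += (2, 1) = (10, 8)
(3) Precisely 1 of the possible complete orderings is a safe sequence.


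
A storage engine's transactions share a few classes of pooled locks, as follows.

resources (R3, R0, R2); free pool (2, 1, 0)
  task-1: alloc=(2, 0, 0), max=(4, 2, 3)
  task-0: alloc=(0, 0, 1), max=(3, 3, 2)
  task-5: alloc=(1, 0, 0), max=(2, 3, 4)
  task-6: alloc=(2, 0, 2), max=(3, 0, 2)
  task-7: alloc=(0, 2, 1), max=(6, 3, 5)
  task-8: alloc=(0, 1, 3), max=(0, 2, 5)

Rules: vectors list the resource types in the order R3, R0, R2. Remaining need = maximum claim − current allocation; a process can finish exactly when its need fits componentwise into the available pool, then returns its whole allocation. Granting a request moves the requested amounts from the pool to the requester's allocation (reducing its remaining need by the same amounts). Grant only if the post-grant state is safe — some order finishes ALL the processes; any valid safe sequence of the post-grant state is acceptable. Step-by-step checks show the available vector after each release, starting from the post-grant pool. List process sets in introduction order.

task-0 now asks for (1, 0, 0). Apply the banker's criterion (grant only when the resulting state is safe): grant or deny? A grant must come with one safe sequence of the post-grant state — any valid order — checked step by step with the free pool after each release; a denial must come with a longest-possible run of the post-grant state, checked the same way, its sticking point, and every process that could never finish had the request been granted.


DENY — the pretend-granted state is unsafe.
Key observation: after task-6, task-8, task-1 the pool peaks at (5, 2, 5), and each blocked process is short somewhere: task-0 on R0; task-5 on R0; task-7 on R3.
On the post-grant state, task-6, task-8, task-1 is a maximal run — nothing extends it. Step-by-step check:
  pool = (1, 1, 0)
  task-6 needs (1, 0, 0) <= (1, 1, 0) -> finishes; pool += (2, 0, 2) = (3, 1, 2)
  task-8 needs (0, 1, 2) <= (3, 1, 2) -> finishes; pool += (0, 1, 3) = (3, 2, 5)
  task-1 needs (2, 2, 3) <= (3, 2, 5) -> finishes; pool += (2, 0, 0) = (5, 2, 5)
  blocked: task-0 wants (2, 3, 1), pool (5, 2, 5) — not enough R0
  blocked: task-5 wants (1, 3, 4), pool (5, 2, 5) — not enough R0
  blocked: task-7 wants (6, 1, 4), pool (5, 2, 5) — not enough R3
Post-grant, the permanently blocked set is task-0, task-5 and task-7.


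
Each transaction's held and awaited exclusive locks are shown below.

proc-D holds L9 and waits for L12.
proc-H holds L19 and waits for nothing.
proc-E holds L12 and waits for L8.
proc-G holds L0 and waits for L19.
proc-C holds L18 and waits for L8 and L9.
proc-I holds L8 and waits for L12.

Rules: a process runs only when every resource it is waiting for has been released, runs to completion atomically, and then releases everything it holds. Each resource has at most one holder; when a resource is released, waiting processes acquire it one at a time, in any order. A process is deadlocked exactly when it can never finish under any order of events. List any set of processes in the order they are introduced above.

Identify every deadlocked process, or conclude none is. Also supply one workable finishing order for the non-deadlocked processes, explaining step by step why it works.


Deadlocked: proc-D, proc-E, proc-C and proc-I.
Key observation: along proc-E -> proc-I -> proc-E, each member waits on what the next one holds — a deadlock; proc-D and proc-C wait into the deadlock from upstream.
A valid finishing order for the others: proc-H, proc-G.
Verifying each step:
  run proc-H (it waits on nothing); releases L19
  proc-G waits on L19 — all released -> runs and releases L0


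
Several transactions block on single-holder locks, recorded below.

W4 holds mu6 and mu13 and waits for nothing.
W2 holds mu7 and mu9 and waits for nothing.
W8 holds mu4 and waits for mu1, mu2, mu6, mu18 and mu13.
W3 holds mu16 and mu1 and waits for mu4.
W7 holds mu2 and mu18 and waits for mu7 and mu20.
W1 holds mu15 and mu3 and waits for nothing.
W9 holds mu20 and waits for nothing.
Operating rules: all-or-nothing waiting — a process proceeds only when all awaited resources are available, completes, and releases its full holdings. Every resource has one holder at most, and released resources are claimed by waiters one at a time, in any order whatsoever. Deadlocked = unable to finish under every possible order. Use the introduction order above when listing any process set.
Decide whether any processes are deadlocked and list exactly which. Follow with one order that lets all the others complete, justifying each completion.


Deadlocked: W8 and W3.
Key observation: the wait chain closes on itself along W8 -> W3 -> W8; no other process is dragged down with it.
A valid finishing order for the others: W2, W9, W1, W7, W4.
Verifying each step:
  W2: no waits; runs immediately, freeing mu7 and mu9
  W9: no waits; runs immediately, freeing mu20
  W1: no waits; runs immediately, freeing mu15 and mu3
  run W7 (all its waits — mu7 and mu20 — are resolved); releases mu2 and mu18
  W4: no waits; runs immediately, freeing mu6 and mu13


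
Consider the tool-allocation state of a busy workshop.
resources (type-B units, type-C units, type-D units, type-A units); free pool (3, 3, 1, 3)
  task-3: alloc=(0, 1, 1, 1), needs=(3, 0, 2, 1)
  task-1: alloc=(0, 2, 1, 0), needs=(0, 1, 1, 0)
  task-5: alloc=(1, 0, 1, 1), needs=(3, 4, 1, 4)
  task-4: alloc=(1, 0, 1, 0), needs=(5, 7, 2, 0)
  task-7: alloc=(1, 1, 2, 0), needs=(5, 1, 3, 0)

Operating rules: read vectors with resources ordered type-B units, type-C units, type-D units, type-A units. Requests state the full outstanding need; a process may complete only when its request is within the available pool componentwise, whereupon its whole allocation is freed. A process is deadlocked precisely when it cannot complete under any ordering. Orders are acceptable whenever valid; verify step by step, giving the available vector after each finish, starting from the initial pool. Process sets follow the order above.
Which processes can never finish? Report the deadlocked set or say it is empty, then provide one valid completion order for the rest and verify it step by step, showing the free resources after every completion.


Deadlocked set: task-4 and task-7.
Key observation: the pool after task-1, task-3, task-5 is (4, 6, 4, 5); every surviving request exceeds it in type-B units, so progress ends there.
One completion order for the rest: task-1, task-3, task-5. Walking it through:
  pool = (3, 3, 1, 3)
  task-1 needs (0, 1, 1, 0) <= (3, 3, 1, 3) -> finishes; pool += (0, 2, 1, 0) = (3, 5, 2, 3)
  task-3 needs (3, 0, 2, 1) <= (3, 5, 2, 3) -> finishes; pool += (0, 1, 1, 1) = (3, 6, 3, 4)
  task-5 needs (3, 4, 1, 4) <= (3, 6, 3, 4) -> finishes; pool += (1, 0, 1, 1) = (4, 6, 4, 5)
The blocked processes can never fit:
  blocked: task-4 wants (5, 7, 2, 0), pool (4, 6, 4, 5) — not enough type-B units and type-C units
  blocked: task-7 wants (5, 1, 3, 0), pool (4, 6, 4, 5) — not enough type-B units


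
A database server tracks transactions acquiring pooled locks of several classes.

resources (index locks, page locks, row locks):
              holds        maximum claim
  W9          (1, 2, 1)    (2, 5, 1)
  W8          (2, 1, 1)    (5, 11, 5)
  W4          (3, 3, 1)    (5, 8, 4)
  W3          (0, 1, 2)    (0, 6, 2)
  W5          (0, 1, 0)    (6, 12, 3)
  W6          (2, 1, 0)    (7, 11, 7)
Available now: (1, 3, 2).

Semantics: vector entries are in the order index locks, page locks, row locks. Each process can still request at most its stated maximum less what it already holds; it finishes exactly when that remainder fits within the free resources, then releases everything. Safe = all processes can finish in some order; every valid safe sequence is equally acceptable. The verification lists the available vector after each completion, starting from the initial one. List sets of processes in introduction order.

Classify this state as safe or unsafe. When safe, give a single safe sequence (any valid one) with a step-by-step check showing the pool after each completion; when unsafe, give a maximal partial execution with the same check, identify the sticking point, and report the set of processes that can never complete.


The state is UNSAFE.
Key observation: once W9, W4, W3 finish, the pool peaks at (5, 9, 6) — and every remaining process still needs more page locks than that.
The run W9, W4, W3 cannot be extended any further. Walking it through:
  pool = (1, 3, 2)
  W9 needs (1, 3, 0) <= (1, 3, 2) -> finishes; pool += (1, 2, 1) = (2, 5, 3)
  W4 needs (2, 5, 3) <= (2, 5, 3) -> finishes; pool += (3, 3, 1) = (5, 8, 4)
  W3 needs (0, 5, 0) <= (5, 8, 4) -> finishes; pool += (0, 1, 2) = (5, 9, 6)
  W8 still needs (3, 10, 4) but only (5, 9, 6) is free — short on page locks
  W5 still needs (6, 11, 3) but only (5, 9, 6) is free — short on index locks and page locks
  W6 still needs (5, 10, 7) but only (5, 9, 6) is free — short on page locks and row locks
Never able to finish: W8, W5 and W6.


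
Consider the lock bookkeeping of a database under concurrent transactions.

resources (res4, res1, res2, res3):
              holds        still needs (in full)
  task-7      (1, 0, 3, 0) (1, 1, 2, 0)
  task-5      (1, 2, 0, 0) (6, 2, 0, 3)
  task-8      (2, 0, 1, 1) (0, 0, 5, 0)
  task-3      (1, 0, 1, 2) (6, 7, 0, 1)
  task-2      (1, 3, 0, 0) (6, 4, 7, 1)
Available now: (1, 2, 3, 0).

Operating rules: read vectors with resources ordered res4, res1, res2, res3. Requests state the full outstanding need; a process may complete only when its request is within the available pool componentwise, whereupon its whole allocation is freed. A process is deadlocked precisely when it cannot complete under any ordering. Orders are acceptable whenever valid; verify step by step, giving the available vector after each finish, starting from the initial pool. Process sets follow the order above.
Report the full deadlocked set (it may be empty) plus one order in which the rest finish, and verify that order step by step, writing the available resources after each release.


Deadlocked set: task-5, task-3 and task-2.
Key observation: the pool after task-7, task-8 is (4, 2, 7, 1); every surviving request exceeds it in res4, so progress ends there.
The rest can finish in the order task-7, task-8. Walking it through:
  pool = (1, 2, 3, 0)
  run task-7 (needs (1, 1, 2, 0), free (1, 2, 3, 0)); after release of (1, 0, 3, 0) the pool is (2, 2, 6, 0)
  run task-8 (needs (0, 0, 5, 0), free (2, 2, 6, 0)); after release of (2, 0, 1, 1) the pool is (4, 2, 7, 1)
None of the blocked processes ever fits:
  task-5 still needs (6, 2, 0, 3) but only (4, 2, 7, 1) is free — short on res4 and res3
  task-3 still needs (6, 7, 0, 1) but only (4, 2, 7, 1) is free — short on res4 and res1
  task-2 still needs (6, 4, 7, 1) but only (4, 2, 7, 1) is free — short on res4 and res1


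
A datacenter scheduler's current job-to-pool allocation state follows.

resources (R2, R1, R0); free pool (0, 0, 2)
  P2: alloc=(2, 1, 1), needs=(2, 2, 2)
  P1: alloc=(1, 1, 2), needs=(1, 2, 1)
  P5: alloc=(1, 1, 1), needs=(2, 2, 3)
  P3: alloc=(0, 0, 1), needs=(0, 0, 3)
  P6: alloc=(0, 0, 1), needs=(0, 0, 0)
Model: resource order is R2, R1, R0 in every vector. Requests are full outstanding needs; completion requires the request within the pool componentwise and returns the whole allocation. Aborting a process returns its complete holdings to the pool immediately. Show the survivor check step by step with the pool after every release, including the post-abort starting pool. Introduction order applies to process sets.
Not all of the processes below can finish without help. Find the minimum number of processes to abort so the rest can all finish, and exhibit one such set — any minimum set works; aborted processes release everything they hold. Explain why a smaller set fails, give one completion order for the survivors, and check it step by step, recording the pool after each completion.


Minimum abort set: P2 and P1.
Key observation: P5 could never have finished before the abort; with (3, 2, 3) returned by P2 and P1, it fits at step 2.
No one abort is enough; case by case: P2 alone leaves P1 blocked (short on R1); P1 alone leaves P2 blocked (short on R2 and R1); P5 alone leaves P2 blocked (short on R2 and R1); P3 alone leaves P2 blocked (short on R2 and R1); P6 alone leaves P2 blocked (short on R2 and R1).
The survivors complete as P6, P5, P3. Walking it through (starting from the post-abort pool):
  pool = (3, 2, 5)
  P6 needs (0, 0, 0) <= (3, 2, 5) -> finishes; pool += (0, 0, 1) = (3, 2, 6)
  P5 needs (2, 2, 3) <= (3, 2, 6) -> finishes; pool += (1, 1, 1) = (4, 3, 7)
  P3 needs (0, 0, 3) <= (4, 3, 7) -> finishes; pool += (0, 0, 1) = (4, 3, 8)


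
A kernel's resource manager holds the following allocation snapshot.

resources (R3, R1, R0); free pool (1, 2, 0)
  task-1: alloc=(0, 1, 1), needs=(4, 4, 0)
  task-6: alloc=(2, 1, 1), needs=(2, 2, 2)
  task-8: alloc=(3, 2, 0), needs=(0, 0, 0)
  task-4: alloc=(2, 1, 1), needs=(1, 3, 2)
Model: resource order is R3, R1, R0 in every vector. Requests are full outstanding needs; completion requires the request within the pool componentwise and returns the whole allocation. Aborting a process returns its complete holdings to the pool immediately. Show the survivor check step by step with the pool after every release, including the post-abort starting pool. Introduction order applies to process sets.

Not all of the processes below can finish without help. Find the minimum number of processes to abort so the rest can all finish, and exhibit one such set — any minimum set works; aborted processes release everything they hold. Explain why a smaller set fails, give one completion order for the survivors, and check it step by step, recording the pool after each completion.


The answer: abort task-4.
Key observation: the deadlocked task-6 becomes finishable only because task-4 released (2, 1, 1); it completes at step 3 below.
Minimality: the empty abort set fails — the state is deadlocked as it stands.
One survivor order: task-8, task-1, task-6. Check, step by step (post-abort pool first):
  pool = (3, 3, 1)
  task-8 needs (0, 0, 0) <= (3, 3, 1) -> finishes; pool += (3, 2, 0) = (6, 5, 1)
  task-1 needs (4, 4, 0) <= (6, 5, 1) -> finishes; pool += (0, 1, 1) = (6, 6, 2)
  task-6 needs (2, 2, 2) <= (6, 6, 2) -> finishes; pool += (2, 1, 1) = (8, 7, 3)
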